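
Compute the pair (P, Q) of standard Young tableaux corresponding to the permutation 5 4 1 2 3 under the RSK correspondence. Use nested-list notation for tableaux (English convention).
P = [[1, 2, 3], [4], [5]], Q = [[1, 4, 5], [2], [3]]

Insert each entry of the permutation into P by Schensted row insertion, recording in Q the position of each new cell.

Insert 5: appended to row 1. P = [[5]].
Insert 4: 4 bumps 5 from row 1; 5 starts row 2. P = [[4], [5]].
Insert 1: 1 bumps 4 from row 1; 4 bumps 5 from row 2; 5 starts row 3. P = [[1], [4], [5]].
Insert 2: appended to row 1. P = [[1, 2], [4], [5]].
Insert 3: appended to row 1. P = [[1, 2, 3], [4], [5]].

So P = [[1, 2, 3], [4], [5]], Q = [[1, 4, 5], [2], [3]].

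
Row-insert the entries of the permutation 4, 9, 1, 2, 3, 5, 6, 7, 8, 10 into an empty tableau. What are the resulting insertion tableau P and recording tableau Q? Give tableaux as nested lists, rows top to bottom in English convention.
Insert each entry of the permutation into P by Schensted row insertion, recording in Q the position of each new cell.

Insert 4: appended to row 1. P = [[4]].
Insert 9: appended to row 1. P = [[4, 9]].
Insert 1: 1 bumps 4 from row 1; 4 starts row 2. P = [[1, 9], [4]].
Insert 2: 2 bumps 9 from row 1; 9 appends to row 2. P = [[1, 2], [4, 9]].
Insert 3: appended to row 1. P = [[1, 2, 3], [4, 9]].
Insert 5: appended to row 1. P = [[1, 2, 3, 5], [4, 9]].
Insert 6: appended to row 1. P = [[1, 2, 3, 5, 6], [4, 9]].
Insert 7: appended to row 1. P = [[1, 2, 3, 5, 6, 7], [4, 9]].
Insert 8: appended to row 1. P = [[1, 2, 3, 5, 6, 7, 8], [4, 9]].
Insert 10: appended to row 1. P = [[1, 2, 3, 5, 6, 7, 8, 10], [4, 9]].

So P = [[1, 2, 3, 5, 6, 7, 8, 10], [4, 9]], Q = [[1, 2, 5, 6, 7, 8, 9, 10], [3, 4]].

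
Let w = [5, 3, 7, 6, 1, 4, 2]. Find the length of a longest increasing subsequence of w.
2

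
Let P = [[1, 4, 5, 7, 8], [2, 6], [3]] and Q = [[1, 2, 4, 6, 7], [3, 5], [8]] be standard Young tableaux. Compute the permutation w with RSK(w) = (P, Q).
Reverse RSK: for i = n, n-1, ..., 1, locate i in Q, remove the corresponding corner cell from P, and reverse-bump its entry up through P; the value ejected from row 1 is w(i).

So w = 3 4 2 6 5 7 8 1.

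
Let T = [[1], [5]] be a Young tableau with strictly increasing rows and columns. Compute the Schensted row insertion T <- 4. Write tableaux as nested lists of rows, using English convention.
[[1, 4], [5]]

4 is larger than every entry of row 1, so it is appended to row 1. The new tableau is [[1, 4], [5]].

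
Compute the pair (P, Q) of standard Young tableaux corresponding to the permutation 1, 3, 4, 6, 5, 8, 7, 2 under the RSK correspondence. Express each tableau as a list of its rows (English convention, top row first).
Insert each entry of the permutation into P by Schensted row insertion, recording in Q the position of each new cell.

Insert 1: appended to row 1. P = [[1]].
Insert 3: appended to row 1. P = [[1, 3]].
Insert 4: appended to row 1. P = [[1, 3, 4]].
Insert 6: appended to row 1. P = [[1, 3, 4, 6]].
Insert 5: 5 bumps 6 from row 1; 6 starts row 2. P = [[1, 3, 4, 5], [6]].
Insert 8: appended to row 1. P = [[1, 3, 4, 5, 8], [6]].
Insert 7: 7 bumps 8 from row 1; 8 appends to row 2. P = [[1, 3, 4, 5, 7], [6, 8]].
Insert 2: 2 bumps 3 from row 1; 3 bumps 6 from row 2; 6 starts row 3. P = [[1, 2, 4, 5, 7], [3, 8], [6]].

So P = [[1, 2, 4, 5, 7], [3, 8], [6]], Q = [[1, 2, 3, 4, 6], [5, 7], [8]].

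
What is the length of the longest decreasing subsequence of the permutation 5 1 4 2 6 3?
3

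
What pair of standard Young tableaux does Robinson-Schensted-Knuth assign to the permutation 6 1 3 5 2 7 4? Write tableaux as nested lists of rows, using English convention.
Insert each entry of the permutation into P by Schensted row insertion, recording in Q the position of each new cell.

Insert 6: appended to row 1. P = [[6]].
Insert 1: 1 bumps 6 from row 1; 6 starts row 2. P = [[1], [6]].
Insert 3: appended to row 1. P = [[1, 3], [6]].
Insert 5: appended to row 1. P = [[1, 3, 5], [6]].
Insert 2: 2 bumps 3 from row 1; 3 bumps 6 from row 2; 6 starts row 3. P = [[1, 2, 5], [3], [6]].
Insert 7: appended to row 1. P = [[1, 2, 5, 7], [3], [6]].
Insert 4: 4 bumps 5 from row 1; 5 appends to row 2. P = [[1, 2, 4, 7], [3, 5], [6]].

So P = [[1, 2, 4, 7], [3, 5], [6]], Q = [[1, 3, 4, 6], [2, 7], [5]].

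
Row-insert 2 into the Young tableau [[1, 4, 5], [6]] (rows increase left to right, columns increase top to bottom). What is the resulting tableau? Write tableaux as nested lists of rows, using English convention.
In row 1, 2 replaces 4 (the leftmost entry greater than 2); 4 is bumped to row 2. In row 2, 4 replaces 6 (the leftmost entry greater than 4); 6 is bumped to row 3. 6 starts a new row 3. The new tableau is [[1, 2, 5], [4], [6]].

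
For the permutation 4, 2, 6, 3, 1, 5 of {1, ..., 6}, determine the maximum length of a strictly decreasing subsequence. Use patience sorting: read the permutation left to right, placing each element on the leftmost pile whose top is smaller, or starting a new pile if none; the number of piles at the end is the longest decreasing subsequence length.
3

4: new pile. tops = [4]
2: new pile. tops = [4, 2]
6: onto pile 1 (replacing 4). tops = [6, 2]
3: onto pile 2 (replacing 2). tops = [6, 3]
1: new pile. tops = [6, 3, 1]
5: onto pile 2 (replacing 3). tops = [6, 5, 1]

3 piles, so the longest decreasing subsequence has length 3.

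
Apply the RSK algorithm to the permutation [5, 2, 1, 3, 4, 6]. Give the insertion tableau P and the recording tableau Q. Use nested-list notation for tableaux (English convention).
Insert each entry of the permutation into P by Schensted row insertion, recording in Q the position of each new cell.

After inserting 5: P = [[5]].
After inserting 2: P = [[2], [5]].
After inserting 1: P = [[1], [2], [5]].
After inserting 3: P = [[1, 3], [2], [5]].
After inserting 4: P = [[1, 3, 4], [2], [5]].
After inserting 6: P = [[1, 3, 4, 6], [2], [5]].

So P = [[1, 3, 4, 6], [2], [5]], Q = [[1, 4, 5, 6], [2], [3]].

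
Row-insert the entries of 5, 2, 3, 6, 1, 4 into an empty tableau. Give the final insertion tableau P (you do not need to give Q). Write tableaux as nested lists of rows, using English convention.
Insert 5: appended to row 1. P = [[5]].
Insert 2: 2 bumps 5 from row 1; 5 starts row 2. P = [[2], [5]].
Insert 3: appended to row 1. P = [[2, 3], [5]].
Insert 6: appended to row 1. P = [[2, 3, 6], [5]].
Insert 1: 1 bumps 2 from row 1; 2 bumps 5 from row 2; 5 starts row 3. P = [[1, 3, 6], [2], [5]].
Insert 4: 4 bumps 6 from row 1; 6 appends to row 2. P = [[1, 3, 4], [2, 6], [5]].

So P = [[1, 3, 4], [2, 6], [5]].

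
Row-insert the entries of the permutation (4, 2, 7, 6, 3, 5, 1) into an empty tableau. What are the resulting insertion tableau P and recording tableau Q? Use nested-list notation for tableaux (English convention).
Insert each entry of the permutation into P by Schensted row insertion, recording in Q the position of each new cell.

Insert 4: appended to row 1. P = [[4]], Q = [[1]].
Insert 2: 2 bumps 4 from row 1; 4 starts row 2. P = [[2], [4]], Q = [[1], [2]].
Insert 7: appended to row 1. P = [[2, 7], [4]], Q = [[1, 3], [2]].
Insert 6: 6 bumps 7 from row 1; 7 appends to row 2. P = [[2, 6], [4, 7]], Q = [[1, 3], [2, 4]].
Insert 3: 3 bumps 6 from row 1; 6 bumps 7 from row 2; 7 starts row 3. P = [[2, 3], [4, 6], [7]], Q = [[1, 3], [2, 4], [5]].
Insert 5: appended to row 1. P = [[2, 3, 5], [4, 6], [7]], Q = [[1, 3, 6], [2, 4], [5]].
Insert 1: 1 bumps 2 from row 1; 2 bumps 4 from row 2; 4 bumps 7 from row 3; 7 starts row 4. P = [[1, 3, 5], [2, 6], [4], [7]], Q = [[1, 3, 6], [2, 4], [5], [7]].

So P = [[1, 3, 5], [2, 6], [4], [7]], Q = [[1, 3, 6], [2, 4], [5], [7]].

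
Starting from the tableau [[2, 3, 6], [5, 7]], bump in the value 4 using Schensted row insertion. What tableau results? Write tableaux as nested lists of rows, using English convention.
[[2, 3, 4], [5, 6], [7]]

In row 1, 4 replaces 6 (the leftmost entry greater than 4); 6 is bumped to row 2. In row 2, 6 replaces 7 (the leftmost entry greater than 6); 7 is bumped to row 3. 7 starts a new row 3. The new tableau is [[2, 3, 4], [5, 6], [7]].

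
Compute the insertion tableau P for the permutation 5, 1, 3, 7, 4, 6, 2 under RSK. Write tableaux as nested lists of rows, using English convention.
P = [[1, 2, 4, 6], [3, 7], [5]]

Insert 5: appended to row 1. P = [[5]].
Insert 1: 1 bumps 5 from row 1; 5 starts row 2. P = [[1], [5]].
Insert 3: appended to row 1. P = [[1, 3], [5]].
Insert 7: appended to row 1. P = [[1, 3, 7], [5]].
Insert 4: 4 bumps 7 from row 1; 7 appends to row 2. P = [[1, 3, 4], [5, 7]].
Insert 6: appended to row 1. P = [[1, 3, 4, 6], [5, 7]].
Insert 2: 2 bumps 3 from row 1; 3 bumps 5 from row 2; 5 starts row 3. P = [[1, 2, 4, 6], [3, 7], [5]].

So P = [[1, 2, 4, 6], [3, 7], [5]].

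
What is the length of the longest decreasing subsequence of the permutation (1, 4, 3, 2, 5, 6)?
3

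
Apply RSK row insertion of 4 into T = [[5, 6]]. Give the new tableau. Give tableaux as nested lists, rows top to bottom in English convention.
In row 1, 4 replaces 5 (the leftmost entry greater than 4); 5 is bumped to row 2. 5 starts a new row 2. The new tableau is [[4, 6], [5]].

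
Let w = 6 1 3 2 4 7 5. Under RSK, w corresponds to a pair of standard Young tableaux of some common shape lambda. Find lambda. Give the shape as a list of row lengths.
[4, 2, 1]

Row-insert each entry into an empty tableau.

After inserting 6: P = [[6]].
After inserting 1: P = [[1], [6]].
After inserting 3: P = [[1, 3], [6]].
After inserting 2: P = [[1, 2], [3], [6]].
After inserting 4: P = [[1, 2, 4], [3], [6]].
After inserting 7: P = [[1, 2, 4, 7], [3], [6]].
After inserting 5: P = [[1, 2, 4, 5], [3, 7], [6]].

The final insertion tableau P = [[1, 2, 4, 5], [3, 7], [6]] has shape [4, 2, 1].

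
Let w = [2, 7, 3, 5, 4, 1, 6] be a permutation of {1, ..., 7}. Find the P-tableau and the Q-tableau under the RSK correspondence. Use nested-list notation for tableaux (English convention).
Insert each entry of the permutation into P by Schensted row insertion, recording in Q the position of each new cell.

After inserting 2: P = [[2]].
After inserting 7: P = [[2, 7]].
After inserting 3: P = [[2, 3], [7]].
After inserting 5: P = [[2, 3, 5], [7]].
After inserting 4: P = [[2, 3, 4], [5], [7]].
After inserting 1: P = [[1, 3, 4], [2], [5], [7]].
After inserting 6: P = [[1, 3, 4, 6], [2], [5], [7]].

So P = [[1, 3, 4, 6], [2], [5], [7]], Q = [[1, 2, 4, 7], [3], [5], [6]].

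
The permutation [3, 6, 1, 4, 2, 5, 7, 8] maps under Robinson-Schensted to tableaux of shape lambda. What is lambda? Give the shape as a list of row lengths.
Row-insert each entry into an empty tableau.

After inserting 3: P = [[3]].
After inserting 6: P = [[3, 6]].
After inserting 1: P = [[1, 6], [3]].
After inserting 4: P = [[1, 4], [3, 6]].
After inserting 2: P = [[1, 2], [3, 4], [6]].
After inserting 5: P = [[1, 2, 5], [3, 4], [6]].
After inserting 7: P = [[1, 2, 5, 7], [3, 4], [6]].
After inserting 8: P = [[1, 2, 5, 7, 8], [3, 4], [6]].

The final insertion tableau P = [[1, 2, 5, 7, 8], [3, 4], [6]] has shape [5, 2, 1].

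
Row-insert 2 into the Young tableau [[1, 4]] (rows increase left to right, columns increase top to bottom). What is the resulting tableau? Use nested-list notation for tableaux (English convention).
In row 1, 2 replaces 4 (the leftmost entry greater than 2); 4 is bumped to row 2. 4 starts a new row 2. The new tableau is [[1, 2], [4]].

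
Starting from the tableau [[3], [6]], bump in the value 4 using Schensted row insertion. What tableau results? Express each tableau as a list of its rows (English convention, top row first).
[[3, 4], [6]]

4 is larger than every entry of row 1, so it is appended to row 1. The new tableau is [[3, 4], [6]].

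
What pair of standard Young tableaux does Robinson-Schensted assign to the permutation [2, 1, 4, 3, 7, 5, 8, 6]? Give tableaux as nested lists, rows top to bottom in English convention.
P = [[1, 3, 5, 6], [2, 4, 7, 8]], Q = [[1, 3, 5, 7], [2, 4, 6, 8]]

Insert each entry of the permutation into P by Schensted row insertion, recording in Q the position of each new cell.

After inserting 2: P = [[2]].
After inserting 1: P = [[1], [2]].
After inserting 4: P = [[1, 4], [2]].
After inserting 3: P = [[1, 3], [2, 4]].
After inserting 7: P = [[1, 3, 7], [2, 4]].
After inserting 5: P = [[1, 3, 5], [2, 4, 7]].
After inserting 8: P = [[1, 3, 5, 8], [2, 4, 7]].
After inserting 6: P = [[1, 3, 5, 6], [2, 4, 7, 8]].

So P = [[1, 3, 5, 6], [2, 4, 7, 8]], Q = [[1, 3, 5, 7], [2, 4, 6, 8]].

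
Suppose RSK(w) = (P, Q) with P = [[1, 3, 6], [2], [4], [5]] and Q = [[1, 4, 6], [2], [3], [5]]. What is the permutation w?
5 4 2 3 1 6

Reverse the RSK construction: for i from n down to 1, find the cell of Q containing i, remove the entry at that cell from P, and reverse-bump it up through P; the value ejected from row 1 is w(i).

Step i=6: Q has 6 at row 1, column 3; remove that cell from P, ejecting 6. So w(6) = 6. P is now [[1, 3], [2], [4], [5]].
Step i=5: Q has 5 at row 4, column 1; remove 5 from row 4 of P and reverse-bump: 5 enters row 3 and ejects 4; 4 enters row 2 and ejects 2; 2 enters row 1 and ejects 1. So w(5) = 1. P is now [[2, 3], [4], [5]].
Step i=4: Q has 4 at row 1, column 2; remove that cell from P, ejecting 3. So w(4) = 3. P is now [[2], [4], [5]].
Step i=3: Q has 3 at row 3, column 1; remove 5 from row 3 of P and reverse-bump: 5 enters row 2 and ejects 4; 4 enters row 1 and ejects 2. So w(3) = 2. P is now [[4], [5]].
Step i=2: Q has 2 at row 2, column 1; remove 5 from row 2 of P and reverse-bump: 5 enters row 1 and ejects 4. So w(2) = 4. P is now [[5]].
Step i=1: Q has 1 at row 1, column 1; remove that cell from P, ejecting 5. So w(1) = 5. P is now [].

So w = 5 4 2 3 1 6.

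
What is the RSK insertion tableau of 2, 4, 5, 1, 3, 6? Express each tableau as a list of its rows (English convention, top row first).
Insert 2: appended to row 1. P = [[2]].
Insert 4: appended to row 1. P = [[2, 4]].
Insert 5: appended to row 1. P = [[2, 4, 5]].
Insert 1: 1 bumps 2 from row 1; 2 starts row 2. P = [[1, 4, 5], [2]].
Insert 3: 3 bumps 4 from row 1; 4 appends to row 2. P = [[1, 3, 5], [2, 4]].
Insert 6: appended to row 1. P = [[1, 3, 5, 6], [2, 4]].

So P = [[1, 3, 5, 6], [2, 4]].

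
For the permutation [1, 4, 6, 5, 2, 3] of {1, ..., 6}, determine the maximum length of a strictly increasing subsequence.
3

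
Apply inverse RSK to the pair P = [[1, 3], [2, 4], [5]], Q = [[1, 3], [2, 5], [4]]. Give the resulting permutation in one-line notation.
Reverse the RSK construction: for i from n down to 1, find the cell of Q containing i, remove the entry at that cell from P, and reverse-bump it up through P; the value ejected from row 1 is w(i).

Step i=5: Q has 5 at row 2, column 2; remove 4 from row 2 of P and reverse-bump: 4 enters row 1 and ejects 3. So w(5) = 3. P is now [[1, 4], [2], [5]].
Step i=4: Q has 4 at row 3, column 1; remove 5 from row 3 of P and reverse-bump: 5 enters row 2 and ejects 2; 2 enters row 1 and ejects 1. So w(4) = 1. P is now [[2, 4], [5]].
Step i=3: Q has 3 at row 1, column 2; remove that cell from P, ejecting 4. So w(3) = 4. P is now [[2], [5]].
Step i=2: Q has 2 at row 2, column 1; remove 5 from row 2 of P and reverse-bump: 5 enters row 1 and ejects 2. So w(2) = 2. P is now [[5]].
Step i=1: Q has 1 at row 1, column 1; remove that cell from P, ejecting 5. So w(1) = 5. P is now [].

So w = 5 2 4 1 3.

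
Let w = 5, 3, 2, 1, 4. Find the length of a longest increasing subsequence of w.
2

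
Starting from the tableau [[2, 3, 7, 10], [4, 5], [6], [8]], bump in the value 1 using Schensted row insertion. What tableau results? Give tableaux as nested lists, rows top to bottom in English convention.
In row 1, 1 replaces 2 (the leftmost entry greater than 1); 2 is bumped to row 2. In row 2, 2 replaces 4 (the leftmost entry greater than 2); 4 is bumped to row 3. In row 3, 4 replaces 6 (the leftmost entry greater than 4); 6 is bumped to row 4. In row 4, 6 replaces 8 (the leftmost entry greater than 6); 8 is bumped to row 5. 8 starts a new row 5. The new tableau is [[1, 3, 7, 10], [2, 5], [4], [6], [8]].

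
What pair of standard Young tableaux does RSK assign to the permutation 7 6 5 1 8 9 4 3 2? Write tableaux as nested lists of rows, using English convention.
P = [[1, 2, 9], [3, 8], [4], [5], [6], [7]], Q = [[1, 5, 6], [2, 7], [3], [4], [8], [9]]

Insert each entry of the permutation into P by Schensted row insertion, recording in Q the position of each new cell.

After inserting 7: P = [[7]].
After inserting 6: P = [[6], [7]].
After inserting 5: P = [[5], [6], [7]].
After inserting 1: P = [[1], [5], [6], [7]].
After inserting 8: P = [[1, 8], [5], [6], [7]].
After inserting 9: P = [[1, 8, 9], [5], [6], [7]].
After inserting 4: P = [[1, 4, 9], [5, 8], [6], [7]].
After inserting 3: P = [[1, 3, 9], [4, 8], [5], [6], [7]].
After inserting 2: P = [[1, 2, 9], [3, 8], [4], [5], [6], [7]].

So P = [[1, 2, 9], [3, 8], [4], [5], [6], [7]], Q = [[1, 5, 6], [2, 7], [3], [4], [8], [9]].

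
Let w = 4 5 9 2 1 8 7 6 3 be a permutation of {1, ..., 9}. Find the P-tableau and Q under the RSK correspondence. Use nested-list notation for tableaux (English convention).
P = [[1, 3, 6], [2, 5], [4, 7], [8], [9]], Q = [[1, 2, 3], [4, 6], [5, 7], [8], [9]]

Insert each entry of the permutation into P by Schensted row insertion, recording in Q the position of each new cell.

Insert 4: appended to row 1. P = [[4]].
Insert 5: appended to row 1. P = [[4, 5]].
Insert 9: appended to row 1. P = [[4, 5, 9]].
Insert 2: 2 bumps 4 from row 1; 4 starts row 2. P = [[2, 5, 9], [4]].
Insert 1: 1 bumps 2 from row 1; 2 bumps 4 from row 2; 4 starts row 3. P = [[1, 5, 9], [2], [4]].
Insert 8: 8 bumps 9 from row 1; 9 appends to row 2. P = [[1, 5, 8], [2, 9], [4]].
Insert 7: 7 bumps 8 from row 1; 8 bumps 9 from row 2; 9 appends to row 3. P = [[1, 5, 7], [2, 8], [4, 9]].
Insert 6: 6 bumps 7 from row 1; 7 bumps 8 from row 2; 8 bumps 9 from row 3; 9 starts row 4. P = [[1, 5, 6], [2, 7], [4, 8], [9]].
Insert 3: 3 bumps 5 from row 1; 5 bumps 7 from row 2; 7 bumps 8 from row 3; 8 bumps 9 from row 4; 9 starts row 5. P = [[1, 3, 6], [2, 5], [4, 7], [8], [9]].

So P = [[1, 3, 6], [2, 5], [4, 7], [8], [9]], Q = [[1, 2, 3], [4, 6], [5, 7], [8], [9]].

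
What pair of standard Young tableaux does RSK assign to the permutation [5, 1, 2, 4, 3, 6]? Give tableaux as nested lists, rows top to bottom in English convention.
Insert each entry of the permutation into P by Schensted row insertion, recording in Q the position of each new cell.

Insert 5: appended to row 1. P = [[5]].
Insert 1: 1 bumps 5 from row 1; 5 starts row 2. P = [[1], [5]].
Insert 2: appended to row 1. P = [[1, 2], [5]].
Insert 4: appended to row 1. P = [[1, 2, 4], [5]].
Insert 3: 3 bumps 4 from row 1; 4 bumps 5 from row 2; 5 starts row 3. P = [[1, 2, 3], [4], [5]].
Insert 6: appended to row 1. P = [[1, 2, 3, 6], [4], [5]].

So P = [[1, 2, 3, 6], [4], [5]], Q = [[1, 3, 4, 6], [2], [5]].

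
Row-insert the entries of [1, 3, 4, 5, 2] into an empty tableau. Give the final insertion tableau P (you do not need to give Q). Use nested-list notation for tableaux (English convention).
P = [[1, 2, 4, 5], [3]]

Insert 1: appended to row 1. P = [[1]].
Insert 3: appended to row 1. P = [[1, 3]].
Insert 4: appended to row 1. P = [[1, 3, 4]].
Insert 5: appended to row 1. P = [[1, 3, 4, 5]].
Insert 2: 2 bumps 3 from row 1; 3 starts row 2. P = [[1, 2, 4, 5], [3]].

So P = [[1, 2, 4, 5], [3]].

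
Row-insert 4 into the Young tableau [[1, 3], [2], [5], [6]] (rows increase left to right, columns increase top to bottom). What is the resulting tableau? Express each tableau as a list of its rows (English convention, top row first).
4 is larger than every entry of row 1, so it is appended to row 1. The new tableau is [[1, 3, 4], [2], [5], [6]].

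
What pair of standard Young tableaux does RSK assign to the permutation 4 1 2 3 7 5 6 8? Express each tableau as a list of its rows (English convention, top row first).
P = [[1, 2, 3, 5, 6, 8], [4, 7]], Q = [[1, 3, 4, 5, 7, 8], [2, 6]]

Insert each entry of the permutation into P by Schensted row insertion, recording in Q the position of each new cell.

After inserting 4: P = [[4]].
After inserting 1: P = [[1], [4]].
After inserting 2: P = [[1, 2], [4]].
After inserting 3: P = [[1, 2, 3], [4]].
After inserting 7: P = [[1, 2, 3, 7], [4]].
After inserting 5: P = [[1, 2, 3, 5], [4, 7]].
After inserting 6: P = [[1, 2, 3, 5, 6], [4, 7]].
After inserting 8: P = [[1, 2, 3, 5, 6, 8], [4, 7]].

So P = [[1, 2, 3, 5, 6, 8], [4, 7]], Q = [[1, 3, 4, 5, 7, 8], [2, 6]].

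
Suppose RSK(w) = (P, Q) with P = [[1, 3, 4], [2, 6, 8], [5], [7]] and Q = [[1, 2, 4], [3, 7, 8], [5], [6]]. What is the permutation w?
Reverse the RSK construction: for i from n down to 1, find the cell of Q containing i, remove the entry at that cell from P, and reverse-bump it up through P; the value ejected from row 1 is w(i).

Step i=8: Q has 8 at row 2, column 3; remove 8 from row 2 of P and reverse-bump: 8 enters row 1 and ejects 4. So w(8) = 4. P is now [[1, 3, 8], [2, 6], [5], [7]].
Step i=7: Q has 7 at row 2, column 2; remove 6 from row 2 of P and reverse-bump: 6 enters row 1 and ejects 3. So w(7) = 3. P is now [[1, 6, 8], [2], [5], [7]].
Step i=6: Q has 6 at row 4, column 1; remove 7 from row 4 of P and reverse-bump: 7 enters row 3 and ejects 5; 5 enters row 2 and ejects 2; 2 enters row 1 and ejects 1. So w(6) = 1. P is now [[2, 6, 8], [5], [7]].
Step i=5: Q has 5 at row 3, column 1; remove 7 from row 3 of P and reverse-bump: 7 enters row 2 and ejects 5; 5 enters row 1 and ejects 2. So w(5) = 2. P is now [[5, 6, 8], [7]].
Step i=4: Q has 4 at row 1, column 3; remove that cell from P, ejecting 8. So w(4) = 8. P is now [[5, 6], [7]].
Step i=3: Q has 3 at row 2, column 1; remove 7 from row 2 of P and reverse-bump: 7 enters row 1 and ejects 6. So w(3) = 6. P is now [[5, 7]].
Step i=2: Q has 2 at row 1, column 2; remove that cell from P, ejecting 7. So w(2) = 7. P is now [[5]].
Step i=1: Q has 1 at row 1, column 1; remove that cell from P, ejecting 5. So w(1) = 5. P is now [].

So w = 5 7 6 8 2 1 3 4.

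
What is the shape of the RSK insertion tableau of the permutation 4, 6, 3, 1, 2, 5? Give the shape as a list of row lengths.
[3, 2, 1]

Row-insert each entry into an empty tableau.

After inserting 4: P = [[4]].
After inserting 6: P = [[4, 6]].
After inserting 3: P = [[3, 6], [4]].
After inserting 1: P = [[1, 6], [3], [4]].
After inserting 2: P = [[1, 2], [3, 6], [4]].
After inserting 5: P = [[1, 2, 5], [3, 6], [4]].

The final insertion tableau P = [[1, 2, 5], [3, 6], [4]] has shape [3, 2, 1].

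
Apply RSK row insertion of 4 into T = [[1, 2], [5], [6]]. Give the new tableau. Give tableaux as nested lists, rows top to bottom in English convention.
4 is larger than every entry of row 1, so it is appended to row 1. The new tableau is [[1, 2, 4], [5], [6]].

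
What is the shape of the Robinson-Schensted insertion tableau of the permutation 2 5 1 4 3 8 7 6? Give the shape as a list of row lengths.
[3, 3, 2]

Row-insert each entry into an empty tableau.

After inserting 2: P = [[2]].
After inserting 5: P = [[2, 5]].
After inserting 1: P = [[1, 5], [2]].
After inserting 4: P = [[1, 4], [2, 5]].
After inserting 3: P = [[1, 3], [2, 4], [5]].
After inserting 8: P = [[1, 3, 8], [2, 4], [5]].
After inserting 7: P = [[1, 3, 7], [2, 4, 8], [5]].
After inserting 6: P = [[1, 3, 6], [2, 4, 7], [5, 8]].

The final insertion tableau P = [[1, 3, 6], [2, 4, 7], [5, 8]] has shape [3, 3, 2].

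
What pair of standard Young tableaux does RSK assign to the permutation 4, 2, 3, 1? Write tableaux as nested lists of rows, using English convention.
P = [[1, 3], [2], [4]], Q = [[1, 3], [2], [4]]

Insert each entry of the permutation into P by Schensted row insertion, recording in Q the position of each new cell.

Insert 4: appended to row 1. P = [[4]].
Insert 2: 2 bumps 4 from row 1; 4 starts row 2. P = [[2], [4]].
Insert 3: appended to row 1. P = [[2, 3], [4]].
Insert 1: 1 bumps 2 from row 1; 2 bumps 4 from row 2; 4 starts row 3. P = [[1, 3], [2], [4]].

So P = [[1, 3], [2], [4]], Q = [[1, 3], [2], [4]].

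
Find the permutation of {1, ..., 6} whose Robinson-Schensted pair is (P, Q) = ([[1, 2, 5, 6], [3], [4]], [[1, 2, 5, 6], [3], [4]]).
1 4 3 2 5 6

Reverse the RSK construction: for i from n down to 1, find the cell of Q containing i, remove the entry at that cell from P, and reverse-bump it up through P; the value ejected from row 1 is w(i).

Step i=6: Q has 6 at row 1, column 4; remove that cell from P, ejecting 6. So w(6) = 6. P is now [[1, 2, 5], [3], [4]].
Step i=5: Q has 5 at row 1, column 3; remove that cell from P, ejecting 5. So w(5) = 5. P is now [[1, 2], [3], [4]].
Step i=4: Q has 4 at row 3, column 1; remove 4 from row 3 of P and reverse-bump: 4 enters row 2 and ejects 3; 3 enters row 1 and ejects 2. So w(4) = 2. P is now [[1, 3], [4]].
Step i=3: Q has 3 at row 2, column 1; remove 4 from row 2 of P and reverse-bump: 4 enters row 1 and ejects 3. So w(3) = 3. P is now [[1, 4]].
Step i=2: Q has 2 at row 1, column 2; remove that cell from P, ejecting 4. So w(2) = 4. P is now [[1]].
Step i=1: Q has 1 at row 1, column 1; remove that cell from P, ejecting 1. So w(1) = 1. P is now [].

So w = 1 4 3 2 5 6.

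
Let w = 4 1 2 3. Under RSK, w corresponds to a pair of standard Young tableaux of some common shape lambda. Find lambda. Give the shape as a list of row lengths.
Row-insert each entry into an empty tableau.

After inserting 4: P = [[4]].
After inserting 1: P = [[1], [4]].
After inserting 2: P = [[1, 2], [4]].
After inserting 3: P = [[1, 2, 3], [4]].

The final insertion tableau P = [[1, 2, 3], [4]] has shape [3, 1].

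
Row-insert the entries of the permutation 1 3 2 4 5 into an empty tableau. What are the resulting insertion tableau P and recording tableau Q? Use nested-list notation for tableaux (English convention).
Insert each entry of the permutation into P by Schensted row insertion, recording in Q the position of each new cell.

Insert 1: appended to row 1. P = [[1]].
Insert 3: appended to row 1. P = [[1, 3]].
Insert 2: 2 bumps 3 from row 1; 3 starts row 2. P = [[1, 2], [3]].
Insert 4: appended to row 1. P = [[1, 2, 4], [3]].
Insert 5: appended to row 1. P = [[1, 2, 4, 5], [3]].

So P = [[1, 2, 4, 5], [3]], Q = [[1, 2, 4, 5], [3]].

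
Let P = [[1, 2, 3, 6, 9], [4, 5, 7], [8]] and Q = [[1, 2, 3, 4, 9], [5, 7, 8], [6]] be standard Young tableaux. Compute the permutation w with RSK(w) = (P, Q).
1 4 5 8 7 2 3 6 9

Reverse the RSK construction: for i from n down to 1, find the cell of Q containing i, remove the entry at that cell from P, and reverse-bump it up through P; the value ejected from row 1 is w(i).

Step i=9: Q has 9 at row 1, column 5; remove that cell from P, ejecting 9. So w(9) = 9. P is now [[1, 2, 3, 6], [4, 5, 7], [8]].
Step i=8: Q has 8 at row 2, column 3; remove 7 from row 2 of P and reverse-bump: 7 enters row 1 and ejects 6. So w(8) = 6. P is now [[1, 2, 3, 7], [4, 5], [8]].
Step i=7: Q has 7 at row 2, column 2; remove 5 from row 2 of P and reverse-bump: 5 enters row 1 and ejects 3. So w(7) = 3. P is now [[1, 2, 5, 7], [4], [8]].
Step i=6: Q has 6 at row 3, column 1; remove 8 from row 3 of P and reverse-bump: 8 enters row 2 and ejects 4; 4 enters row 1 and ejects 2. So w(6) = 2. P is now [[1, 4, 5, 7], [8]].
Step i=5: Q has 5 at row 2, column 1; remove 8 from row 2 of P and reverse-bump: 8 enters row 1 and ejects 7. So w(5) = 7. P is now [[1, 4, 5, 8]].
Step i=4: Q has 4 at row 1, column 4; remove that cell from P, ejecting 8. So w(4) = 8. P is now [[1, 4, 5]].
Step i=3: Q has 3 at row 1, column 3; remove that cell from P, ejecting 5. So w(3) = 5. P is now [[1, 4]].
Step i=2: Q has 2 at row 1, column 2; remove that cell from P, ejecting 4. So w(2) = 4. P is now [[1]].
Step i=1: Q has 1 at row 1, column 1; remove that cell from P, ejecting 1. So w(1) = 1. P is now [].

So w = 1 4 5 8 7 2 3 6 9.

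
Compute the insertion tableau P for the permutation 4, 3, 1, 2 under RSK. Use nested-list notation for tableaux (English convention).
Insert 4: appended to row 1. P = [[4]].
Insert 3: 3 bumps 4 from row 1; 4 starts row 2. P = [[3], [4]].
Insert 1: 1 bumps 3 from row 1; 3 bumps 4 from row 2; 4 starts row 3. P = [[1], [3], [4]].
Insert 2: appended to row 1. P = [[1, 2], [3], [4]].

So P = [[1, 2], [3], [4]].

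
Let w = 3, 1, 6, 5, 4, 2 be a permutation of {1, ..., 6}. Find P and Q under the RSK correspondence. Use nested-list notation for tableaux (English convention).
Insert each entry of the permutation into P by Schensted row insertion, recording in Q the position of each new cell.

Insert 3: appended to row 1. P = [[3]].
Insert 1: 1 bumps 3 from row 1; 3 starts row 2. P = [[1], [3]].
Insert 6: appended to row 1. P = [[1, 6], [3]].
Insert 5: 5 bumps 6 from row 1; 6 appends to row 2. P = [[1, 5], [3, 6]].
Insert 4: 4 bumps 5 from row 1; 5 bumps 6 from row 2; 6 starts row 3. P = [[1, 4], [3, 5], [6]].
Insert 2: 2 bumps 4 from row 1; 4 bumps 5 from row 2; 5 bumps 6 from row 3; 6 starts row 4. P = [[1, 2], [3, 4], [5], [6]].

So P = [[1, 2], [3, 4], [5], [6]], Q = [[1, 3], [2, 4], [5], [6]].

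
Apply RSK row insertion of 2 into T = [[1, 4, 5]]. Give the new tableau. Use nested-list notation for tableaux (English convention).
[[1, 2, 5], [4]]

In row 1, 2 replaces 4 (the leftmost entry greater than 2); 4 is bumped to row 2. 4 starts a new row 2. The new tableau is [[1, 2, 5], [4]].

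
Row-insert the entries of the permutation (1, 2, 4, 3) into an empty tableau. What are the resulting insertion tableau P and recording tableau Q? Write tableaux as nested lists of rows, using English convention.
Insert each entry of the permutation into P by Schensted row insertion, recording in Q the position of each new cell.

Insert 1: appended to row 1. P = [[1]], Q = [[1]].
Insert 2: appended to row 1. P = [[1, 2]], Q = [[1, 2]].
Insert 4: appended to row 1. P = [[1, 2, 4]], Q = [[1, 2, 3]].
Insert 3: 3 bumps 4 from row 1; 4 starts row 2. P = [[1, 2, 3], [4]], Q = [[1, 2, 3], [4]].

So P = [[1, 2, 3], [4]], Q = [[1, 2, 3], [4]].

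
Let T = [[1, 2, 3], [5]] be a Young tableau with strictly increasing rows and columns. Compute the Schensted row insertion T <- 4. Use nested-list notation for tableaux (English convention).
[[1, 2, 3, 4], [5]]

4 is larger than every entry of row 1, so it is appended to row 1. The new tableau is [[1, 2, 3, 4], [5]].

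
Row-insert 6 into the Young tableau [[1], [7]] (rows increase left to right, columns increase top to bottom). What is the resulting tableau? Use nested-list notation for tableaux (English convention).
[[1, 6], [7]]

6 is larger than every entry of row 1, so it is appended to row 1. The new tableau is [[1, 6], [7]].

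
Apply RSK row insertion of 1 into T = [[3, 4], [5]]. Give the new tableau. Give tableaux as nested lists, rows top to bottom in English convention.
[[1, 4], [3], [5]]

In row 1, 1 replaces 3 (the leftmost entry greater than 1); 3 is bumped to row 2. In row 2, 3 replaces 5 (the leftmost entry greater than 3); 5 is bumped to row 3. 5 starts a new row 3. The new tableau is [[1, 4], [3], [5]].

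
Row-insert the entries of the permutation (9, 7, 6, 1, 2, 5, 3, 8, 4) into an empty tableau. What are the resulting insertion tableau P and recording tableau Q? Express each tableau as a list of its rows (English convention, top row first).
P = [[1, 2, 3, 4], [5, 8], [6], [7], [9]], Q = [[1, 5, 6, 8], [2, 9], [3], [4], [7]]

Insert each entry of the permutation into P by Schensted row insertion, recording in Q the position of each new cell.

Insert 9: appended to row 1. P = [[9]].
Insert 7: 7 bumps 9 from row 1; 9 starts row 2. P = [[7], [9]].
Insert 6: 6 bumps 7 from row 1; 7 bumps 9 from row 2; 9 starts row 3. P = [[6], [7], [9]].
Insert 1: 1 bumps 6 from row 1; 6 bumps 7 from row 2; 7 bumps 9 from row 3; 9 starts row 4. P = [[1], [6], [7], [9]].
Insert 2: appended to row 1. P = [[1, 2], [6], [7], [9]].
Insert 5: appended to row 1. P = [[1, 2, 5], [6], [7], [9]].
Insert 3: 3 bumps 5 from row 1; 5 bumps 6 from row 2; 6 bumps 7 from row 3; 7 bumps 9 from row 4; 9 starts row 5. P = [[1, 2, 3], [5], [6], [7], [9]].
Insert 8: appended to row 1. P = [[1, 2, 3, 8], [5], [6], [7], [9]].
Insert 4: 4 bumps 8 from row 1; 8 appends to row 2. P = [[1, 2, 3, 4], [5, 8], [6], [7], [9]].

So P = [[1, 2, 3, 4], [5, 8], [6], [7], [9]], Q = [[1, 5, 6, 8], [2, 9], [3], [4], [7]].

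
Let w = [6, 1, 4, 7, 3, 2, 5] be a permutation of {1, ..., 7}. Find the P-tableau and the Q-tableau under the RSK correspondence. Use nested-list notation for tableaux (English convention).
P = [[1, 2, 5], [3, 7], [4], [6]], Q = [[1, 3, 4], [2, 7], [5], [6]]

Insert each entry of the permutation into P by Schensted row insertion, recording in Q the position of each new cell.

Insert 6: appended to row 1. P = [[6]].
Insert 1: 1 bumps 6 from row 1; 6 starts row 2. P = [[1], [6]].
Insert 4: appended to row 1. P = [[1, 4], [6]].
Insert 7: appended to row 1. P = [[1, 4, 7], [6]].
Insert 3: 3 bumps 4 from row 1; 4 bumps 6 from row 2; 6 starts row 3. P = [[1, 3, 7], [4], [6]].
Insert 2: 2 bumps 3 from row 1; 3 bumps 4 from row 2; 4 bumps 6 from row 3; 6 starts row 4. P = [[1, 2, 7], [3], [4], [6]].
Insert 5: 5 bumps 7 from row 1; 7 appends to row 2. P = [[1, 2, 5], [3, 7], [4], [6]].

So P = [[1, 2, 5], [3, 7], [4], [6]], Q = [[1, 3, 4], [2, 7], [5], [6]].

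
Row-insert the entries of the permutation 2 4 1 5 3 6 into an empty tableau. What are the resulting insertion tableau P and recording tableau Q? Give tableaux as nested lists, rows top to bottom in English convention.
P = [[1, 3, 5, 6], [2, 4]], Q = [[1, 2, 4, 6], [3, 5]]

Insert each entry of the permutation into P by Schensted row insertion, recording in Q the position of each new cell.

After inserting 2: P = [[2]].
After inserting 4: P = [[2, 4]].
After inserting 1: P = [[1, 4], [2]].
After inserting 5: P = [[1, 4, 5], [2]].
After inserting 3: P = [[1, 3, 5], [2, 4]].
After inserting 6: P = [[1, 3, 5, 6], [2, 4]].

So P = [[1, 3, 5, 6], [2, 4]], Q = [[1, 2, 4, 6], [3, 5]].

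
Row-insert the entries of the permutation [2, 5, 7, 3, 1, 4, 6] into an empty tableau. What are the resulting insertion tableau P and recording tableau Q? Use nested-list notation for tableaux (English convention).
Insert each entry of the permutation into P by Schensted row insertion, recording in Q the position of each new cell.

After inserting 2: P = [[2]].
After inserting 5: P = [[2, 5]].
After inserting 7: P = [[2, 5, 7]].
After inserting 3: P = [[2, 3, 7], [5]].
After inserting 1: P = [[1, 3, 7], [2], [5]].
After inserting 4: P = [[1, 3, 4], [2, 7], [5]].
After inserting 6: P = [[1, 3, 4, 6], [2, 7], [5]].

So P = [[1, 3, 4, 6], [2, 7], [5]], Q = [[1, 2, 3, 7], [4, 6], [5]].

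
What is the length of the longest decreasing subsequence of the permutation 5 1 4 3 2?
4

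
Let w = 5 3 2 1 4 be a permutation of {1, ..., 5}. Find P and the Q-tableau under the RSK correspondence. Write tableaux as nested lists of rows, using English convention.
Insert each entry of the permutation into P by Schensted row insertion, recording in Q the position of each new cell.

After inserting 5: P = [[5]].
After inserting 3: P = [[3], [5]].
After inserting 2: P = [[2], [3], [5]].
After inserting 1: P = [[1], [2], [3], [5]].
After inserting 4: P = [[1, 4], [2], [3], [5]].

So P = [[1, 4], [2], [3], [5]], Q = [[1, 5], [2], [3], [4]].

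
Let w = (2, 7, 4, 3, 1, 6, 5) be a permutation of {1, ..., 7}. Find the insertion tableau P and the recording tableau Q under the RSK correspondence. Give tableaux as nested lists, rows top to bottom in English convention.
Insert each entry of the permutation into P by Schensted row insertion, recording in Q the position of each new cell.

After inserting 2: P = [[2]].
After inserting 7: P = [[2, 7]].
After inserting 4: P = [[2, 4], [7]].
After inserting 3: P = [[2, 3], [4], [7]].
After inserting 1: P = [[1, 3], [2], [4], [7]].
After inserting 6: P = [[1, 3, 6], [2], [4], [7]].
After inserting 5: P = [[1, 3, 5], [2, 6], [4], [7]].

So P = [[1, 3, 5], [2, 6], [4], [7]], Q = [[1, 2, 6], [3, 7], [4], [5]].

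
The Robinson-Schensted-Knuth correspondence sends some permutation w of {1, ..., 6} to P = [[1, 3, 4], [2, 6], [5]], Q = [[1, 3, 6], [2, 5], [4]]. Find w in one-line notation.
5 2 6 1 3 4

Reverse the RSK construction: for i from n down to 1, find the cell of Q containing i, remove the entry at that cell from P, and reverse-bump it up through P; the value ejected from row 1 is w(i).

Step i=6: Q has 6 at row 1, column 3; remove that cell from P, ejecting 4. So w(6) = 4. P is now [[1, 3], [2, 6], [5]].
Step i=5: Q has 5 at row 2, column 2; remove 6 from row 2 of P and reverse-bump: 6 enters row 1 and ejects 3. So w(5) = 3. P is now [[1, 6], [2], [5]].
Step i=4: Q has 4 at row 3, column 1; remove 5 from row 3 of P and reverse-bump: 5 enters row 2 and ejects 2; 2 enters row 1 and ejects 1. So w(4) = 1. P is now [[2, 6], [5]].
Step i=3: Q has 3 at row 1, column 2; remove that cell from P, ejecting 6. So w(3) = 6. P is now [[2], [5]].
Step i=2: Q has 2 at row 2, column 1; remove 5 from row 2 of P and reverse-bump: 5 enters row 1 and ejects 2. So w(2) = 2. P is now [[5]].
Step i=1: Q has 1 at row 1, column 1; remove that cell from P, ejecting 5. So w(1) = 5. P is now [].

So w = 5 2 6 1 3 4.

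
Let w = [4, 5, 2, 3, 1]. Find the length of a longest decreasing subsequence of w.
3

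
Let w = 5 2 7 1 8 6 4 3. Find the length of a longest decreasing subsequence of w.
4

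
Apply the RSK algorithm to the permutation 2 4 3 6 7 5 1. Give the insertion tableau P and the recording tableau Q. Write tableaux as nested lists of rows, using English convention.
Insert each entry of the permutation into P by Schensted row insertion, recording in Q the position of each new cell.

Insert 2: appended to row 1. P = [[2]].
Insert 4: appended to row 1. P = [[2, 4]].
Insert 3: 3 bumps 4 from row 1; 4 starts row 2. P = [[2, 3], [4]].
Insert 6: appended to row 1. P = [[2, 3, 6], [4]].
Insert 7: appended to row 1. P = [[2, 3, 6, 7], [4]].
Insert 5: 5 bumps 6 from row 1; 6 appends to row 2. P = [[2, 3, 5, 7], [4, 6]].
Insert 1: 1 bumps 2 from row 1; 2 bumps 4 from row 2; 4 starts row 3. P = [[1, 3, 5, 7], [2, 6], [4]].

So P = [[1, 3, 5, 7], [2, 6], [4]], Q = [[1, 2, 4, 5], [3, 6], [7]].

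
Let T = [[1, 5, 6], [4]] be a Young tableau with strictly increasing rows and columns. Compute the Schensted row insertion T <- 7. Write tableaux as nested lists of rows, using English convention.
[[1, 5, 6, 7], [4]]

7 is larger than every entry of row 1, so it is appended to row 1. The new tableau is [[1, 5, 6, 7], [4]].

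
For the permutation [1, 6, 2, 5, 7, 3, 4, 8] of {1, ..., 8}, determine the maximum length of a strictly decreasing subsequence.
3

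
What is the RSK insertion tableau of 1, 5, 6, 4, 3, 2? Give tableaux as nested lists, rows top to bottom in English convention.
P = [[1, 2, 6], [3], [4], [5]]

After inserting 1: P = [[1]].
After inserting 5: P = [[1, 5]].
After inserting 6: P = [[1, 5, 6]].
After inserting 4: P = [[1, 4, 6], [5]].
After inserting 3: P = [[1, 3, 6], [4], [5]].
After inserting 2: P = [[1, 2, 6], [3], [4], [5]].

So P = [[1, 2, 6], [3], [4], [5]].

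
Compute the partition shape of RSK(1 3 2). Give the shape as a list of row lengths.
RSK row insertion gives P = [[1, 2], [3]], which has shape [2, 1].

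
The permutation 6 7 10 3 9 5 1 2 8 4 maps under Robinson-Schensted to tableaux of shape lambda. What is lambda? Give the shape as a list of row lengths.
Row-insert each entry into an empty tableau.

After inserting 6: P = [[6]].
After inserting 7: P = [[6, 7]].
After inserting 10: P = [[6, 7, 10]].
After inserting 3: P = [[3, 7, 10], [6]].
After inserting 9: P = [[3, 7, 9], [6, 10]].
After inserting 5: P = [[3, 5, 9], [6, 7], [10]].
After inserting 1: P = [[1, 5, 9], [3, 7], [6], [10]].
After inserting 2: P = [[1, 2, 9], [3, 5], [6, 7], [10]].
After inserting 8: P = [[1, 2, 8], [3, 5, 9], [6, 7], [10]].
After inserting 4: P = [[1, 2, 4], [3, 5, 8], [6, 7, 9], [10]].

The final insertion tableau P = [[1, 2, 4], [3, 5, 8], [6, 7, 9], [10]] has shape [3, 3, 3, 1].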